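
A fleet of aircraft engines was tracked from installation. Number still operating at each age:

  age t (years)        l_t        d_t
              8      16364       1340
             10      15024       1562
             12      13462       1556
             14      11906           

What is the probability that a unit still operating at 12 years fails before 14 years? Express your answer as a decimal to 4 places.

P(fail before 14 | operational at 12) = 1 − l_14/l_12 = 1 − 11906/13462 = (1556)/13462 = 0.115585.

0.1156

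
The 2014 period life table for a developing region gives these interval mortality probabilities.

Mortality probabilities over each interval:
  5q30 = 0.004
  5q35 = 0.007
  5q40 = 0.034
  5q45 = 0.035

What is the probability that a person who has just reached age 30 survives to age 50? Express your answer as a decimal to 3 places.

Survival from 30 to 50 is the product of surviving each interval: (1 − 0.004) × (1 − 0.007) × (1 − 0.034) × (1 − 0.035).
= 0.996 × 0.993 × 0.966 × 0.965 = 0.921962.

0.922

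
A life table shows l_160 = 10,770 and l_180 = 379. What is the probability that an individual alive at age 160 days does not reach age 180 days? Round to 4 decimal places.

0.9648

P(die before 180 | alive at 160) = 1 − l_180/l_160 = 1 − 379/10,770 = (10,391)/10,770 = 0.964810.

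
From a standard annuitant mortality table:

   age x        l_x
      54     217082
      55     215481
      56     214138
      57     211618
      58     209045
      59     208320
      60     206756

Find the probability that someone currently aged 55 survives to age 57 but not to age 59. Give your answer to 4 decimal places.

0.0153

This is the probability of reaching 57 but not 59, conditional on being alive at 55: (l_57 − l_59) / l_55.
= (211618 − 208320) / 215481 = 3298 / 215481 = 0.015305.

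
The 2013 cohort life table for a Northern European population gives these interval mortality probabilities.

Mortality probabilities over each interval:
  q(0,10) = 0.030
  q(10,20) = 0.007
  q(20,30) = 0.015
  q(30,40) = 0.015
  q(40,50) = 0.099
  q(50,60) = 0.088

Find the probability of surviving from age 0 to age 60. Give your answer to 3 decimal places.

P(survive 0→60) = (1 − 0.030) × (1 − 0.007) × (1 − 0.015) × (1 − 0.015) × (1 − 0.099) × (1 − 0.088).
= 0.970 × 0.993 × 0.985 × 0.985 × 0.901 × 0.912 = 0.767915.

0.768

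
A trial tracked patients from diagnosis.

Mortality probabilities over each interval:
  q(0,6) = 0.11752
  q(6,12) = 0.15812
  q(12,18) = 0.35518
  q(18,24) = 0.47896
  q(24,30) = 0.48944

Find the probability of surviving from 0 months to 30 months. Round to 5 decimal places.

0.12744

The overall survival probability is (1 − 0.11752) × (1 − 0.15812) × (1 − 0.35518) × (1 − 0.47896) × (1 − 0.48944).
= 0.88248 × 0.84188 × 0.64482 × 0.52104 × 0.51056 = 0.127442.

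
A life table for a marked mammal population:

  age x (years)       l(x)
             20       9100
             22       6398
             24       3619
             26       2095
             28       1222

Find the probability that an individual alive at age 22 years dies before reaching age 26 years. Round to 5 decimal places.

0.67255

P(die before 26 | alive at 22) = 1 − l(26)/l(22) = 1 − 2095/6398 = (4303)/6398 = 0.672554.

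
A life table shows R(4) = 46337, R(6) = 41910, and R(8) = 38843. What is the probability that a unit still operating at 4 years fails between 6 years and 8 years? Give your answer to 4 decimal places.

This is the probability of reaching 6 but not 8, conditional on being operational at 4: (R(6) − R(8)) / R(4).
= (41910 − 38843) / 46337 = 3067 / 46337 = 0.066189.

0.0662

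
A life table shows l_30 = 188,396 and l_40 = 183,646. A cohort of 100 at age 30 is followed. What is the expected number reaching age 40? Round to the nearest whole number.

97

The relevant probability is 183,646/188,396 = 0.974787.
Expected number = 100 × 0.974787 = 97.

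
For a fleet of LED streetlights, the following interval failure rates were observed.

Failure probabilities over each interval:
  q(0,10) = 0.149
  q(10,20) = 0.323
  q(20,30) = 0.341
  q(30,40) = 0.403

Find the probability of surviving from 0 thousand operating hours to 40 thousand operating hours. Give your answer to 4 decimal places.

0.2267

The overall survival probability is (1 − 0.149) × (1 − 0.323) × (1 − 0.341) × (1 − 0.403).
= 0.851 × 0.677 × 0.659 × 0.597 = 0.226662.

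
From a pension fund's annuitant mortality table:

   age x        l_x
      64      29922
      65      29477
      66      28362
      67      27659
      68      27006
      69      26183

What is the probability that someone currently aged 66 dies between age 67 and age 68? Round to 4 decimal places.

0.0230

We want 1|1q66 = (l_67 − l_68)/l_66.
This is the probability of reaching 67 but not 68, conditional on being alive at 66: (l_67 − l_68) / l_66.
= (27659 − 27006) / 28362 = 653 / 28362 = 0.023024.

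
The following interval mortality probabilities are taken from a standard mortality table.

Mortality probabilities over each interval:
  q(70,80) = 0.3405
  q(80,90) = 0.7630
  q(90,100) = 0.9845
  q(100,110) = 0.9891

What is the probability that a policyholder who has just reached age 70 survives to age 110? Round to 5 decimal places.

The overall survival probability is (1 − 0.3405) × (1 − 0.7630) × (1 − 0.9845) × (1 − 0.9891).
= 0.6595 × 0.2370 × 0.0155 × 0.0109 = 0.000026.

0.00003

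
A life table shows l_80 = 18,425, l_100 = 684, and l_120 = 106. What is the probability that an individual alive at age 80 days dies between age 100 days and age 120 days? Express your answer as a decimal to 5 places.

This is the probability of reaching 100 but not 120, conditional on being alive at 80: (l_100 − l_120) / l_80.
= (684 − 106) / 18,425 = 578 / 18,425 = 0.031370.

0.03137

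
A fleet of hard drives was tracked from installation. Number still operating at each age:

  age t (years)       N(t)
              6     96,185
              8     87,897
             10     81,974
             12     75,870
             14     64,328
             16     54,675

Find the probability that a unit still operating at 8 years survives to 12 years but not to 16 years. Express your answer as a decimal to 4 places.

0.2411

This is the probability of reaching 12 but not 16, conditional on being operational at 8: (N(12) − N(16)) / N(8).
= (75,870 − 54,675) / 87,897 = 21,195 / 87,897 = 0.241135.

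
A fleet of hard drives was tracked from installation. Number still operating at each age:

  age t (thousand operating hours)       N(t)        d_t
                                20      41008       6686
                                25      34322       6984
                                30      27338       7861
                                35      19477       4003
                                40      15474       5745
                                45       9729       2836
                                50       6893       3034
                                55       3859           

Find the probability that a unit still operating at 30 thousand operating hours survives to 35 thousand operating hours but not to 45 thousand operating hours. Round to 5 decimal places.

0.35657

This is the probability of reaching 35 but not 45, conditional on being operational at 30: (N(35) − N(45)) / N(30).
= (19477 − 9729) / 27338 = 9748 / 27338 = 0.356573.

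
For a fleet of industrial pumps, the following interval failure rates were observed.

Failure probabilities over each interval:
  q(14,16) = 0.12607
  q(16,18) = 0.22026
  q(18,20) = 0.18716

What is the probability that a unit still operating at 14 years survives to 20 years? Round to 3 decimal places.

0.554

The overall survival probability is (1 − 0.12607) × (1 − 0.22026) × (1 − 0.18716).
= 0.87393 × 0.77974 × 0.81284 = 0.553900.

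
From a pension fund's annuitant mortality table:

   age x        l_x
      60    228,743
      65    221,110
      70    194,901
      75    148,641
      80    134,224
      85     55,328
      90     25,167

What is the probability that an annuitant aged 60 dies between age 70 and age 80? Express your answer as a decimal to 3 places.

We want 10|10q60 = (l_70 − l_80)/l_60.
This is the probability of reaching 70 but not 80, conditional on being alive at 60: (l_70 − l_80) / l_60.
= (194,901 − 134,224) / 228,743 = 60,677 / 228,743 = 0.265263.

0.265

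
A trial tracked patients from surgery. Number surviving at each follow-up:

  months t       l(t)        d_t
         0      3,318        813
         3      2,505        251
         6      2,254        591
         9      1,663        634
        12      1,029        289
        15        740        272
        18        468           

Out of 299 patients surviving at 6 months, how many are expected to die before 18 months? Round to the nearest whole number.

237

The relevant probability is 1 − 468/2,254 = 0.792369.
Expected number = 299 × 0.792369 = 237.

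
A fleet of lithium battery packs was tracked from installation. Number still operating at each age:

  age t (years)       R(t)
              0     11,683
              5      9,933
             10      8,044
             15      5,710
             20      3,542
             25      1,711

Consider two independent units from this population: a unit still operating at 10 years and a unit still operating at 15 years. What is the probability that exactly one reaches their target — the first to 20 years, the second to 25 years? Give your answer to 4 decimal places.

0.4761

p₁ = R(20)/R(10) = 3,542/8,044 = 0.440328; p₂ = R(25)/R(15) = 1,711/5,710 = 0.299650.
P(exactly one) = p₁(1−p₂) + (1−p₁)p₂ = 0.308384 + 0.167706 = 0.476089.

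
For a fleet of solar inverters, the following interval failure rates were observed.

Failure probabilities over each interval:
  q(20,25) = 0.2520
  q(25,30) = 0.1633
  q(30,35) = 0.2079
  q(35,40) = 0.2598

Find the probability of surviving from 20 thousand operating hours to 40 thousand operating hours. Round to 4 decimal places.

0.3669

Chaining the interval survival probabilities: (1 − 0.2520) × (1 − 0.1633) × (1 − 0.2079) × (1 − 0.2598).
= 0.7480 × 0.8367 × 0.7921 × 0.7402 = 0.366945.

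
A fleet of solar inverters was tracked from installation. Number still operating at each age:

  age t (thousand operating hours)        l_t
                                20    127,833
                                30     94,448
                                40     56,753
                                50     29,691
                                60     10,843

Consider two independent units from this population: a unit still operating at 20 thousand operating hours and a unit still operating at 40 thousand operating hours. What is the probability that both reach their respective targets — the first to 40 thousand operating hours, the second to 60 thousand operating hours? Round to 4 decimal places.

p₁ = l_40/l_20 = 56,753/127,833 = 0.443962; p₂ = l_60/l_40 = 10,843/56,753 = 0.191056.
P(both) = p₁ × p₂ = 0.443962 × 0.191056 = 0.084822.

0.0848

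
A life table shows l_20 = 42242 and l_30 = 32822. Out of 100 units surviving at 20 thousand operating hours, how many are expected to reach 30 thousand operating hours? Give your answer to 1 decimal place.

77.7

The relevant probability is 32822/42242 = 0.776999.
Expected number = 100 × 0.776999 = 77.7.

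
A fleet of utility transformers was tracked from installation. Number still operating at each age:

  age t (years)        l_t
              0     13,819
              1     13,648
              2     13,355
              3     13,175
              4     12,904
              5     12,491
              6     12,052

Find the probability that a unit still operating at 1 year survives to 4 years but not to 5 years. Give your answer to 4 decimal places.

0.0303

This is the probability of reaching 4 but not 5, conditional on being operational at 1: (l_4 − l_5) / l_1.
= (12,904 − 12,491) / 13,648 = 413 / 13,648 = 0.030261.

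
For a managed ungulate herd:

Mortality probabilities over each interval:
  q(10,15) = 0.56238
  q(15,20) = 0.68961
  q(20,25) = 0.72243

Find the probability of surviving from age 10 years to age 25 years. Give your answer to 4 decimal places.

Survival from 10 to 25 is the product of surviving each interval: (1 − 0.56238) × (1 − 0.68961) × (1 − 0.72243).
= 0.43762 × 0.31039 × 0.27757 = 0.037703.

0.0377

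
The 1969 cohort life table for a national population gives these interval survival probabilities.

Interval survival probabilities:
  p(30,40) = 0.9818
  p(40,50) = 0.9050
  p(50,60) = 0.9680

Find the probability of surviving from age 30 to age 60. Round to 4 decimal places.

P(survive 30→60) = 0.9818 × 0.9050 × 0.9680.
= 0.860096.

0.8601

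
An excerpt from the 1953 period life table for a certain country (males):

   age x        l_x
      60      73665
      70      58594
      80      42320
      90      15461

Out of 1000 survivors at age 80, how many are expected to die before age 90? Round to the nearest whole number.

635

The relevant probability is 1 − 15461/42320 = 0.634664.
Expected number = 1000 × 0.634664 = 635.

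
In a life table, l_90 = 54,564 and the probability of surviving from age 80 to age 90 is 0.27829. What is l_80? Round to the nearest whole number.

196069

l_80 = l_90 / p = 54,564 / 0.27829 = 196069.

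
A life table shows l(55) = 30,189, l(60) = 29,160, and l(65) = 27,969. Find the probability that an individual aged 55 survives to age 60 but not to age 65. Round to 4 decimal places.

0.0395

This is the probability of reaching 60 but not 65, conditional on being alive at 55: (l(60) − l(65)) / l(55).
= (29,160 − 27,969) / 30,189 = 1,191 / 30,189 = 0.039451.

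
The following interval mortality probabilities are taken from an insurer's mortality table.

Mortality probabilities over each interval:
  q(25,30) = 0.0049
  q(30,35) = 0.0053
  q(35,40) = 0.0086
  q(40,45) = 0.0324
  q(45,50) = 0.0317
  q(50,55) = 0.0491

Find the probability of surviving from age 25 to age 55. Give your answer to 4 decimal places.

Survival from 25 to 55 is the product of surviving each interval: (1 − 0.0049) × (1 − 0.0053) × (1 − 0.0086) × (1 − 0.0324) × (1 − 0.0317) × (1 − 0.0491).
= 0.9951 × 0.9947 × 0.9914 × 0.9676 × 0.9683 × 0.9509 = 0.874276.

0.8743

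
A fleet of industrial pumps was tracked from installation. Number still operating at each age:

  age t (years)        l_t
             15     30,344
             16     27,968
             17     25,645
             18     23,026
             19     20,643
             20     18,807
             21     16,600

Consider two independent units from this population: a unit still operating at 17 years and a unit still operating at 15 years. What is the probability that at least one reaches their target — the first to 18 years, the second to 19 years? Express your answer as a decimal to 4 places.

p₁ = l_18/l_17 = 23,026/25,645 = 0.897875; p₂ = l_19/l_15 = 20,643/30,344 = 0.680299.
P(at least one) = 1 − (1−p₁)(1−p₂) = 1 − 0.102125 × 0.319701 = 0.967351.

0.9674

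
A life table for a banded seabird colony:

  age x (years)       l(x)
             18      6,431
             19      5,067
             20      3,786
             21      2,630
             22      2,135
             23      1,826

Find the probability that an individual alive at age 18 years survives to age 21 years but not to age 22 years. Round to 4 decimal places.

0.0770

This is the probability of reaching 21 but not 22, conditional on being alive at 18: (l(21) − l(22)) / l(18).
= (2,630 − 2,135) / 6,431 = 495 / 6,431 = 0.076971.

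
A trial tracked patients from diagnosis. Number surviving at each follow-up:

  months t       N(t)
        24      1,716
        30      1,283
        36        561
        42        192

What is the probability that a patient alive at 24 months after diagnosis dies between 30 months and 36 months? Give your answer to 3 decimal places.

0.421

This is the probability of reaching 30 but not 36, conditional on being alive at 24: (N(30) − N(36)) / N(24).
= (1,283 − 561) / 1,716 = 722 / 1,716 = 0.420746.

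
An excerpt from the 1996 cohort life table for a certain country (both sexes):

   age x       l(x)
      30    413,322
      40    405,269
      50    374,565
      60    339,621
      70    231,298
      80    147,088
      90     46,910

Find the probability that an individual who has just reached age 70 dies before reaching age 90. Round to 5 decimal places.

P(die before 90 | alive at 70) = 1 − l(90)/l(70) = 1 − 46,910/231,298 = (184,388)/231,298 = 0.797188.

0.79719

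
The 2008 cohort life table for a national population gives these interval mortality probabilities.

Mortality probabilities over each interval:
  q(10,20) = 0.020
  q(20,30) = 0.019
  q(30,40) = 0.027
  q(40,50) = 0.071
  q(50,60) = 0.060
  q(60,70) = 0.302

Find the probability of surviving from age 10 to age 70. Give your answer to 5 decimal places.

0.57017

P(survive 10→70) = (1 − 0.020) × (1 − 0.019) × (1 − 0.027) × (1 − 0.071) × (1 − 0.060) × (1 − 0.302).
= 0.980 × 0.981 × 0.973 × 0.929 × 0.940 × 0.698 = 0.570173.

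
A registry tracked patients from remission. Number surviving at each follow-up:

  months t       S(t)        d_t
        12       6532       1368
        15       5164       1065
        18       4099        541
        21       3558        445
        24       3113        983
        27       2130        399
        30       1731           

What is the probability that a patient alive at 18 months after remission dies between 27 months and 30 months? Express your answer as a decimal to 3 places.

This is the probability of reaching 27 but not 30, conditional on being alive at 18: (S(27) − S(30)) / S(18).
= (2130 − 1731) / 4099 = 399 / 4099 = 0.097341.

0.097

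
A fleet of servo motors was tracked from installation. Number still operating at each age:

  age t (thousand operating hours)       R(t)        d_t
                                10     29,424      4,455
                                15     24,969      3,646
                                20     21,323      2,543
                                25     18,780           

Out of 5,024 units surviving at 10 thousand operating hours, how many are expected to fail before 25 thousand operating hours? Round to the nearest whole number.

1817

The relevant probability is 1 − 18,780/29,424 = 0.361746.
Expected number = 5,024 × 0.361746 = 1817.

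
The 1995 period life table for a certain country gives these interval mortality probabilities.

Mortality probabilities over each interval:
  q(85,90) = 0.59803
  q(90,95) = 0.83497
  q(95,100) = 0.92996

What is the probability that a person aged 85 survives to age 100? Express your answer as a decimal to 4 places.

0.0046

The overall survival probability is (1 − 0.59803) × (1 − 0.83497) × (1 − 0.92996).
= 0.40197 × 0.16503 × 0.07004 = 0.004646.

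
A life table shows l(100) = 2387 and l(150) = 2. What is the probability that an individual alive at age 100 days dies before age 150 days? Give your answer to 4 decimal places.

P(die before 150 | alive at 100) = 1 − l(150)/l(100) = 1 − 2/2387 = (2385)/2387 = 0.999162.

0.9992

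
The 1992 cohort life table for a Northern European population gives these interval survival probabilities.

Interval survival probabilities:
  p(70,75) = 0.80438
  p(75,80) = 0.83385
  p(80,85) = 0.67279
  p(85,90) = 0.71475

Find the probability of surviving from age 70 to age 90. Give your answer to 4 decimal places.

0.3225

The overall survival probability is 0.80438 × 0.83385 × 0.67279 × 0.71475.
= 0.322539.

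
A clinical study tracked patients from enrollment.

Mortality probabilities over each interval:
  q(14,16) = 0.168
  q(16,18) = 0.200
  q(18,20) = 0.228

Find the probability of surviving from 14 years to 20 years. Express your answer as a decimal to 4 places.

0.5138

Survival from 14 to 20 is the product of surviving each interval: (1 − 0.168) × (1 − 0.200) × (1 − 0.228).
= 0.832 × 0.800 × 0.772 = 0.513843.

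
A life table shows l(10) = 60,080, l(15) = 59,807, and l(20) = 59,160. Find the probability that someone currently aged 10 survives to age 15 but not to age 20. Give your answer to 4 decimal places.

This is the probability of reaching 15 but not 20, conditional on being alive at 10: (l(15) − l(20)) / l(10).
= (59,807 − 59,160) / 60,080 = 647 / 60,080 = 0.010769.

0.0108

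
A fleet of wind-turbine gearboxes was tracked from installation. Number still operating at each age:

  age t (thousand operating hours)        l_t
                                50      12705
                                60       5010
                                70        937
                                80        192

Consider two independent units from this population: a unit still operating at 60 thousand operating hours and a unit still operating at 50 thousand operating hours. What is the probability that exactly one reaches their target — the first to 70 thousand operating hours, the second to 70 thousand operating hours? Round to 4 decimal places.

p₁ = l_70/l_60 = 937/5010 = 0.187026; p₂ = l_70/l_50 = 937/12705 = 0.073750.
P(exactly one) = p₁(1−p₂) + (1−p₁)p₂ = 0.173233 + 0.059957 = 0.233190.

0.2332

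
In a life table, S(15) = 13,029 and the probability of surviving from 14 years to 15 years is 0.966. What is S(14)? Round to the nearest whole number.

S(14) = S(15) / p = 13,029 / 0.966 = 13488.

13488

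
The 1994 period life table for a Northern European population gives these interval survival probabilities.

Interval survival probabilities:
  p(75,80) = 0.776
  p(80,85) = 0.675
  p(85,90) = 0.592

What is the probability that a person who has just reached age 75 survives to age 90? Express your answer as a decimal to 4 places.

0.3101

Survival from 75 to 90 is the product of surviving each interval: 0.776 × 0.675 × 0.592.
= 0.310090.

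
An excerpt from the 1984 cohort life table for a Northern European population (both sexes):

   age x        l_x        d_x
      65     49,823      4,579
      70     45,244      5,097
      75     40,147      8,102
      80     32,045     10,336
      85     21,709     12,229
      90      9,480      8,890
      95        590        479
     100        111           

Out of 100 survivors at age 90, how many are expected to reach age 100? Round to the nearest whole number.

The relevant probability is 111/9,480 = 0.011709.
Expected number = 100 × 0.011709 = 1.

1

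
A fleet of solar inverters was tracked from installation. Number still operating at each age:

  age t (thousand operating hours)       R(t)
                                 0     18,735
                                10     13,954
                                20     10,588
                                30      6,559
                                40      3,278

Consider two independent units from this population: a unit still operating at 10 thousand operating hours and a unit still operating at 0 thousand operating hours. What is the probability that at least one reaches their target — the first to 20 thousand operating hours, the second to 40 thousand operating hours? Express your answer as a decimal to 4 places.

0.8010

p₁ = R(20)/R(10) = 10,588/13,954 = 0.758779; p₂ = R(40)/R(0) = 3,278/18,735 = 0.174967.
P(at least one) = 1 − (1−p₁)(1−p₂) = 1 − 0.241221 × 0.825033 = 0.800985.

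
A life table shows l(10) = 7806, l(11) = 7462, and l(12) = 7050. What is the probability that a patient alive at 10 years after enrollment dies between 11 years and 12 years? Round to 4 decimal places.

0.0528

This is the probability of reaching 11 but not 12, conditional on being alive at 10: (l(11) − l(12)) / l(10).
= (7462 − 7050) / 7806 = 412 / 7806 = 0.052780.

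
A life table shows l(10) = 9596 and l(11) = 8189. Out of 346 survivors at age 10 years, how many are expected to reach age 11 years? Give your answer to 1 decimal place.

The relevant probability is 8189/9596 = 0.853376.
Expected number = 346 × 0.853376 = 295.3.

295.3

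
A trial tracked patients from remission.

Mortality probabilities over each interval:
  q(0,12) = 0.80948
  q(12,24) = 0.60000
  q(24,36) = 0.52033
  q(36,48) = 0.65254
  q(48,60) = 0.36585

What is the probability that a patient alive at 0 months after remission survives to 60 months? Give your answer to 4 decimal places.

Survival from 0 to 60 is the product of surviving each interval: (1 − 0.80948) × (1 − 0.60000) × (1 − 0.52033) × (1 − 0.65254) × (1 − 0.36585).
= 0.19052 × 0.40000 × 0.47967 × 0.34746 × 0.63415 = 0.008055.

0.0081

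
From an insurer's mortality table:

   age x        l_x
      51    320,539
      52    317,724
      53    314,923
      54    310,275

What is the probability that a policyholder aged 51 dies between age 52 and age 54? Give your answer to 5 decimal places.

0.02324

We want 1|2q51 = (l_52 − l_54)/l_51.
This is the probability of reaching 52 but not 54, conditional on being alive at 51: (l_52 − l_54) / l_51.
= (317,724 − 310,275) / 320,539 = 7,449 / 320,539 = 0.023239.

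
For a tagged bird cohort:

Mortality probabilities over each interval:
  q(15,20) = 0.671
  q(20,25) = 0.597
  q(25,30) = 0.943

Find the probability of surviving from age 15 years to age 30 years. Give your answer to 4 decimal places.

0.0076

Chaining the interval survival probabilities: (1 − 0.671) × (1 − 0.597) × (1 − 0.943).
= 0.329 × 0.403 × 0.057 = 0.007557.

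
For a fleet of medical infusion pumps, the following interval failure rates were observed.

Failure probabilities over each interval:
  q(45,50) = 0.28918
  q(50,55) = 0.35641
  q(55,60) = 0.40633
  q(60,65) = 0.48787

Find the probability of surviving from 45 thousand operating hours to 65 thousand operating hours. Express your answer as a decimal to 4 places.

0.1391

The overall survival probability is (1 − 0.28918) × (1 − 0.35641) × (1 − 0.40633) × (1 − 0.48787).
= 0.71082 × 0.64359 × 0.59367 × 0.51213 = 0.139089.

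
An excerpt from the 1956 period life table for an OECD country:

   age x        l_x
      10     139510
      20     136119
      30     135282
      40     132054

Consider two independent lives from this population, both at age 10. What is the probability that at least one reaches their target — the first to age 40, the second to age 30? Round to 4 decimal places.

0.9984

p₁ = l_40/l_10 = 132054/139510 = 0.946556; p₂ = l_30/l_10 = 135282/139510 = 0.969694.
P(at least one) = 1 − (1−p₁)(1−p₂) = 1 − 0.053444 × 0.030306 = 0.998380.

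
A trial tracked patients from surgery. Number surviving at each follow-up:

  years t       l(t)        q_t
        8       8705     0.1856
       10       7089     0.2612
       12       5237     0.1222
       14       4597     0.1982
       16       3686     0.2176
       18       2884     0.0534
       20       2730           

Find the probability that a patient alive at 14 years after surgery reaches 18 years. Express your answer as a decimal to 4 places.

0.6274

The conditional survival probability is l(18)/l(14) = 2884/4597 = 0.627366.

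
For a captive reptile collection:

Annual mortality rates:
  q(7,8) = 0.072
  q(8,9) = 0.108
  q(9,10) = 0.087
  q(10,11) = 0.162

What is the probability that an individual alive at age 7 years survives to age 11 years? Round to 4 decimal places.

0.6333

Survival from 7 to 11 is the product of surviving each interval: (1 − 0.072) × (1 − 0.108) × (1 − 0.087) × (1 − 0.162).
= 0.928 × 0.892 × 0.913 × 0.838 = 0.633326.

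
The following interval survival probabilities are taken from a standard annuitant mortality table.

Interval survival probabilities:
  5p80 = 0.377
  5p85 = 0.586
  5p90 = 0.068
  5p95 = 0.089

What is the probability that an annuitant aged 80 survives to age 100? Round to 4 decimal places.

Survival from 80 to 100 is the product of surviving each interval: 0.377 × 0.586 × 0.068 × 0.089.
= 0.001337.

0.0013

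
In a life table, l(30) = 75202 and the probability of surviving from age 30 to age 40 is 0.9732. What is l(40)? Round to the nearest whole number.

l(40) = l(30) × p = 75202 × 0.9732 = 73187.

73187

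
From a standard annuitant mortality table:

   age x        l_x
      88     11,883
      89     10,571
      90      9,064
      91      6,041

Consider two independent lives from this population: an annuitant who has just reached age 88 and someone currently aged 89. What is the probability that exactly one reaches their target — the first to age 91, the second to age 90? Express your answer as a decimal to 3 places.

0.494

p₁ = l_91/l_88 = 6,041/11,883 = 0.508373; p₂ = l_90/l_89 = 9,064/10,571 = 0.857440.
P(exactly one) = p₁(1−p₂) + (1−p₁)p₂ = 0.072474 + 0.421541 = 0.494014.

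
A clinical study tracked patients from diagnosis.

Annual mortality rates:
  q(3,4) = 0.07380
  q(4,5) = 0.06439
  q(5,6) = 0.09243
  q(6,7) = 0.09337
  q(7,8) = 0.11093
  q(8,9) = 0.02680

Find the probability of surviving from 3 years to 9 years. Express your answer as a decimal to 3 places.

0.617

Survival from 3 to 9 is the product of surviving each interval: (1 − 0.07380) × (1 − 0.06439) × (1 − 0.09243) × (1 − 0.09337) × (1 − 0.11093) × (1 − 0.02680).
= 0.92620 × 0.93561 × 0.90757 × 0.90663 × 0.88907 × 0.97320 = 0.616947.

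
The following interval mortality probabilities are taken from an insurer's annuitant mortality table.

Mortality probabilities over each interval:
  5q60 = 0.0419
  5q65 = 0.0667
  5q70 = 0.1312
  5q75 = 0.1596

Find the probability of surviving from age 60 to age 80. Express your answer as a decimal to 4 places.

0.6529

Chaining the interval survival probabilities: (1 − 0.0419) × (1 − 0.0667) × (1 − 0.1312) × (1 − 0.1596).
= 0.9581 × 0.9333 × 0.8688 × 0.8404 = 0.652887.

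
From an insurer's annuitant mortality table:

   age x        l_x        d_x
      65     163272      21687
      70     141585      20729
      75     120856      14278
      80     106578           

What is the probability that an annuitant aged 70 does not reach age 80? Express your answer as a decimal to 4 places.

P(die before 80 | alive at 70) = 1 − l_80/l_70 = 1 − 106578/141585 = (35007)/141585 = 0.247251.

0.2473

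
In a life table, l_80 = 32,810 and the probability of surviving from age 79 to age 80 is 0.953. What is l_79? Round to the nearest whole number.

l_79 = l_80 / p = 32,810 / 0.953 = 34428.

34428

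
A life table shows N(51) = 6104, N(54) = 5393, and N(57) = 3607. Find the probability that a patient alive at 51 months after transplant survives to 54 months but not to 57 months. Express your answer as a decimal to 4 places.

This is the probability of reaching 54 but not 57, conditional on being alive at 51: (N(54) − N(57)) / N(51).
= (5393 − 3607) / 6104 = 1786 / 6104 = 0.292595.

0.2926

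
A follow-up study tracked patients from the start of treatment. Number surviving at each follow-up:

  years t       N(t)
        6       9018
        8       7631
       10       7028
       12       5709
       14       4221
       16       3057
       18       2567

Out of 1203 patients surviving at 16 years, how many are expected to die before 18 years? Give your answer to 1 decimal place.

The relevant probability is 1 − 2567/3057 = 0.160288.
Expected number = 1203 × 0.160288 = 192.8.

192.8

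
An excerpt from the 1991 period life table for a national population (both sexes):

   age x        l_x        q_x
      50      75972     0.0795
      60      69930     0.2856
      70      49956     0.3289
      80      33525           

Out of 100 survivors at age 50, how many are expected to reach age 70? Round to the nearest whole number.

66

The relevant probability is 49956/75972 = 0.657558.
Expected number = 100 × 0.657558 = 66.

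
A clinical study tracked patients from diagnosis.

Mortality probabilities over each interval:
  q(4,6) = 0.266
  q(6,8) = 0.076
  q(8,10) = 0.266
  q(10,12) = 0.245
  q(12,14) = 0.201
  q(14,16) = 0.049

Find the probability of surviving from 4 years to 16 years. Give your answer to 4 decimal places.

P(survive 4→16) = (1 − 0.266) × (1 − 0.076) × (1 − 0.266) × (1 − 0.245) × (1 − 0.201) × (1 − 0.049).
= 0.734 × 0.924 × 0.734 × 0.755 × 0.799 × 0.951 = 0.285587.

0.2856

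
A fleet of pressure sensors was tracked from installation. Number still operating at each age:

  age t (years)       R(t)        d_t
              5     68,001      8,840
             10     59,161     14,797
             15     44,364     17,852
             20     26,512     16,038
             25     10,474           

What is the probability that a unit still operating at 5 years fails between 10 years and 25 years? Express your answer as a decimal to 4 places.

0.7160

This is the probability of reaching 10 but not 25, conditional on being operational at 5: (R(10) − R(25)) / R(5).
= (59,161 − 10,474) / 68,001 = 48,687 / 68,001 = 0.715975.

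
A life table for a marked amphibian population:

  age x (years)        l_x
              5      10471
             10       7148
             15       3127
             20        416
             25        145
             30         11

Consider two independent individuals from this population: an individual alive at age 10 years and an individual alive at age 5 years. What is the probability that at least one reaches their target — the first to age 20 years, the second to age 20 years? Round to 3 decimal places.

0.096

p₁ = l_20/l_10 = 416/7148 = 0.058198; p₂ = l_20/l_5 = 416/10471 = 0.039729.
P(at least one) = 1 − (1−p₁)(1−p₂) = 1 − 0.941802 × 0.960271 = 0.095615.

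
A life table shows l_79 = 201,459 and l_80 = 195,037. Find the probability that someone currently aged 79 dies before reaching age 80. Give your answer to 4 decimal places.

0.0319

P(die before 80 | alive at 79) = 1 − l_80/l_79 = 1 − 195,037/201,459 = (6,422)/201,459 = 0.031877.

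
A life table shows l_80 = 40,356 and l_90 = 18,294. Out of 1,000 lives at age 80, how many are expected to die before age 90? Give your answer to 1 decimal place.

546.7

The relevant probability is 1 − 18,294/40,356 = 0.546685.
Expected number = 1,000 × 0.546685 = 546.7.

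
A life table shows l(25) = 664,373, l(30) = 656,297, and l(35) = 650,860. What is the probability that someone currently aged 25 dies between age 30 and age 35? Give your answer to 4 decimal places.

This is the probability of reaching 30 but not 35, conditional on being alive at 25: (l(30) − l(35)) / l(25).
= (656,297 − 650,860) / 664,373 = 5,437 / 664,373 = 0.008184.

0.0082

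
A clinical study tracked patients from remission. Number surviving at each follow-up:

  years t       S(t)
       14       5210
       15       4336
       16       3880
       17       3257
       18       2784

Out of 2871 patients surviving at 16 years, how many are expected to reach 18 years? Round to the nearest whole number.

The relevant probability is 2784/3880 = 0.717526.
Expected number = 2871 × 0.717526 = 2060.

2060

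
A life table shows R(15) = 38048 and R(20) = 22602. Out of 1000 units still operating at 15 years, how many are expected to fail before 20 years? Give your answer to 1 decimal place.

406.0

The relevant probability is 1 − 22602/38048 = 0.405961.
Expected number = 1000 × 0.405961 = 406.0.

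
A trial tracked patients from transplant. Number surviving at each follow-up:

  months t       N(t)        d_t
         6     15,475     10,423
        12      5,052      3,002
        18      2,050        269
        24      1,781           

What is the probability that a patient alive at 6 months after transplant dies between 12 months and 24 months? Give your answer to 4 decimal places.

This is the probability of reaching 12 but not 24, conditional on being alive at 6: (N(12) − N(24)) / N(6).
= (5,052 − 1,781) / 15,475 = 3,271 / 15,475 = 0.211373.

0.2114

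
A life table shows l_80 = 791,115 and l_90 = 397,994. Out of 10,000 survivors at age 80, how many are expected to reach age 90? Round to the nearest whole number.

The relevant probability is 397,994/791,115 = 0.503080.
Expected number = 10,000 × 0.503080 = 5031.

5031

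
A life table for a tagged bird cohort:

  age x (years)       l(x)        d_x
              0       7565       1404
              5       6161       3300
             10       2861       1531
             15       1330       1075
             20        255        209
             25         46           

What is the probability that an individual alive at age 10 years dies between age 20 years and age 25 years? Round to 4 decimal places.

This is the probability of reaching 20 but not 25, conditional on being alive at 10: (l(20) − l(25)) / l(10).
= (255 − 46) / 2861 = 209 / 2861 = 0.073051.

0.0731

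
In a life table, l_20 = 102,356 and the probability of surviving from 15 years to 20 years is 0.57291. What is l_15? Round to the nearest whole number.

178660

l_15 = l_20 / p = 102,356 / 0.57291 = 178660.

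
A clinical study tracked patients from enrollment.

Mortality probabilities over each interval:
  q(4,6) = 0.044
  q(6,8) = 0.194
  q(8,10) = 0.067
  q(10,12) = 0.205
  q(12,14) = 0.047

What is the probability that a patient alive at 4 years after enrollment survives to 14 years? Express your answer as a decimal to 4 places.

0.5447

Chaining the interval survival probabilities: (1 − 0.044) × (1 − 0.194) × (1 − 0.067) × (1 − 0.205) × (1 − 0.047).
= 0.956 × 0.806 × 0.933 × 0.795 × 0.953 = 0.544671.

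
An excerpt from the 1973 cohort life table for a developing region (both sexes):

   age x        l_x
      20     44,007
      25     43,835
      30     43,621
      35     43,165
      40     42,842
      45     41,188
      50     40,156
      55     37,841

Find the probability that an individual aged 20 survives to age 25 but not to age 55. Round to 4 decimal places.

0.1362

We want 5|30q20 = (l_25 − l_55)/l_20.
This is the probability of reaching 25 but not 55, conditional on being alive at 20: (l_25 − l_55) / l_20.
= (43,835 − 37,841) / 44,007 = 5,994 / 44,007 = 0.136206.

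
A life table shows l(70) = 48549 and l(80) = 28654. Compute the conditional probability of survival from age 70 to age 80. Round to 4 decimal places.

0.5902

The conditional survival probability is l(80)/l(70) = 28654/48549 = 0.590208.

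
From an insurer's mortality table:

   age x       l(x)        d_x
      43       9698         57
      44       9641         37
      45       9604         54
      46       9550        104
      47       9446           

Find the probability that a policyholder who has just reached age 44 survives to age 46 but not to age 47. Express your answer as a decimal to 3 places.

This is the probability of reaching 46 but not 47, conditional on being alive at 44: (l(46) − l(47)) / l(44).
= (9550 − 9446) / 9641 = 104 / 9641 = 0.010787.

0.011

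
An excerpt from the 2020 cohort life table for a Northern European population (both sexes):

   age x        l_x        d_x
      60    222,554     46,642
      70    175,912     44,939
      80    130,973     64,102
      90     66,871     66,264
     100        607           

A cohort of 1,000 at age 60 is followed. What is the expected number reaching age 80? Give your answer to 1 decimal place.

588.5

The relevant probability is 130,973/222,554 = 0.588500.
Expected number = 1,000 × 0.588500 = 588.5.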